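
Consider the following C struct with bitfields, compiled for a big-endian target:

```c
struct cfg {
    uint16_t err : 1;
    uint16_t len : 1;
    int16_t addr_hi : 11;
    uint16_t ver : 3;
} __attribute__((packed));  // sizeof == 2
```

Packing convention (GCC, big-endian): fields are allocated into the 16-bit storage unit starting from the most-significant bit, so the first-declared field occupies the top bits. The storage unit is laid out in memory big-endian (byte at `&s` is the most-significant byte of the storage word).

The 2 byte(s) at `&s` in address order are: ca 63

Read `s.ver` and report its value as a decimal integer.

[0]=0xca [1]=0x63 (big-endian) → word 0xca63
err:1 @ bit 15 → (0xca63>>15)&0x1 = 0x1
len:1 @ bit 14 → (0xca63>>14)&0x1 = 0x1
addr_hi:11 @ bit 3 → (0xca63>>3)&0x7ff = 0x14c
ver:3 @ bit 0 → (0xca63>>0)&0x7 = 0x3  ←

3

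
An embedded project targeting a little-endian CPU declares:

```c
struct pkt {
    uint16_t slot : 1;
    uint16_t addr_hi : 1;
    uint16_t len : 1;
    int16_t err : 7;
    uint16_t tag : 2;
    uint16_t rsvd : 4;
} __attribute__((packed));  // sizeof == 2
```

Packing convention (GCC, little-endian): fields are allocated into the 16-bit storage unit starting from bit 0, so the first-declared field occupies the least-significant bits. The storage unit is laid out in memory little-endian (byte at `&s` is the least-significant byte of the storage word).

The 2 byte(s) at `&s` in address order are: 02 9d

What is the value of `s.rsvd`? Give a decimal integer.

[0]=0x02 [1]=0x9d (little-endian) → word 0x9d02
slot [0+:1] = (word>>0) & 0x1 = 0
addr_hi [1+:1] = (word>>1) & 0x1 = 1
len [2+:1] = (word>>2) & 0x1 = 0
err [3+:7] = (word>>3) & 0x7f = 32
tag [10+:2] = (word>>10) & 0x3 = 3
rsvd [12+:4] = (word>>12) & 0xf = 9  ←

9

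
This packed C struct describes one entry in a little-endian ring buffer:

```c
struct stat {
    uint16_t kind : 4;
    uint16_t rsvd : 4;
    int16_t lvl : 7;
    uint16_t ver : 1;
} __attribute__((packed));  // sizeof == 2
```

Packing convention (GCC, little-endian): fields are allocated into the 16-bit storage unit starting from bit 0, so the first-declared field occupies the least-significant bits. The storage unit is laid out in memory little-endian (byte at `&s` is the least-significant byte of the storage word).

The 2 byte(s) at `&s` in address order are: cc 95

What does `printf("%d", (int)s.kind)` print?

12

[0]=0xcc [1]=0x95 (little-endian) → word 0x95cc
kind:4 @ bit 0 → (0x95cc>>0)&0xf = 0xc  ←
rsvd:4 @ bit 4 → (0x95cc>>4)&0xf = 0xc
lvl:7 @ bit 8 → (0x95cc>>8)&0x7f = 0x15
ver:1 @ bit 15 → (0x95cc>>15)&0x1 = 0x1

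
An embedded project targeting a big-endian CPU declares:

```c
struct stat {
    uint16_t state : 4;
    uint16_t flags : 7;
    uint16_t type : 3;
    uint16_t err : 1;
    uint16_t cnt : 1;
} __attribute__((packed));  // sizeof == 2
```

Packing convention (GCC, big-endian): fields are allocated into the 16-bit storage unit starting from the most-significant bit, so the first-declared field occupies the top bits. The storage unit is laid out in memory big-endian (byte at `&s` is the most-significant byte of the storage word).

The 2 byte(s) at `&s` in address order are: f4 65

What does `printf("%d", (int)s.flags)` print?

[0]=0xf4 [1]=0x65 (big-endian) → word 0xf465
state:4 @ bit 12 → (0xf465>>12)&0xf = 0xf
flags:7 @ bit 5 → (0xf465>>5)&0x7f = 0x23  ←
type:3 @ bit 2 → (0xf465>>2)&0x7 = 0x1
err:1 @ bit 1 → (0xf465>>1)&0x1 = 0x0
cnt:1 @ bit 0 → (0xf465>>0)&0x1 = 0x1

35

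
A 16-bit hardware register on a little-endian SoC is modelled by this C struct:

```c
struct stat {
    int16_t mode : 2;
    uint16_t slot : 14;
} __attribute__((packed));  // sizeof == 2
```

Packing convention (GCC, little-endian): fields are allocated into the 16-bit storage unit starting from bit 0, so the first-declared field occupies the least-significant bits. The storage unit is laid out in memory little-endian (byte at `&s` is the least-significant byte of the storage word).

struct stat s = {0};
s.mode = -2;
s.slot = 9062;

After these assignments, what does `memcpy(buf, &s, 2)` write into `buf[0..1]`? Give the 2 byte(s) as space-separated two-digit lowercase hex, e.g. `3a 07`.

[0+:2] mode=-2 & 0x3 = 0x2; word=0x0002
[2+:14] slot=9062 & 0x3fff = 0x2366; word=0x8d9a
word = 0x8d9a → little-endian bytes:
  [0]=0x9a  [1]=0x8d

9a 8d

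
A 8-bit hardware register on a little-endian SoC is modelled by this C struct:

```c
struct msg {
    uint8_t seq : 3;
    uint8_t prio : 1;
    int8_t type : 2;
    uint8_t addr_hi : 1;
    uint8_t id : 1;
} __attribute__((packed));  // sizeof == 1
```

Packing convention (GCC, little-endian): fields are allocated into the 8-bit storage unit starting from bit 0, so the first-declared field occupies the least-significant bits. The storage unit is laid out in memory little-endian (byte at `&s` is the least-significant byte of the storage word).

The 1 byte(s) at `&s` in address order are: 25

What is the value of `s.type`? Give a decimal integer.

-2

[0]=0x25 (little-endian) → word 0x25
seq:3 @ bit 0 → (0x25>>0)&0x7 = 0x5
prio:1 @ bit 3 → (0x25>>3)&0x1 = 0x0
type:2 @ bit 4 → (0x25>>4)&0x3 = 0x2  ←
addr_hi:1 @ bit 6 → (0x25>>6)&0x1 = 0x0
id:1 @ bit 7 → (0x25>>7)&0x1 = 0x0
type signed 2b, MSB=1: 2 - 4 = -2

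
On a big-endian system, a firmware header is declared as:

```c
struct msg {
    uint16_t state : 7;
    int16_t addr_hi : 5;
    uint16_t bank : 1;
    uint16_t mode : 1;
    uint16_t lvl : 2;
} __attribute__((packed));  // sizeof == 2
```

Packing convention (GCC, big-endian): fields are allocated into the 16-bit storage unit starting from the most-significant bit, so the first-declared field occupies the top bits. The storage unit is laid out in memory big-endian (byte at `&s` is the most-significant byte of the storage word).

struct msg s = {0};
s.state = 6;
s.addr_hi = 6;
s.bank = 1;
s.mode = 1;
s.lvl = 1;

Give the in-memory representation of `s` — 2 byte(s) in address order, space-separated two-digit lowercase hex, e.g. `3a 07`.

state (7b) val=6 bits=0x6 at bit 9: 0x0c00
addr_hi (5b) val=6 bits=0x6 at bit 4: 0x0c60
bank (1b) val=1 bits=0x1 at bit 3: 0x0c68
mode (1b) val=1 bits=0x1 at bit 2: 0x0c6c
lvl (2b) val=1 bits=0x1 at bit 0: 0x0c6d
word = 0x0c6d → big-endian bytes:
  [0]=0x0c  [1]=0x6d

0c 6d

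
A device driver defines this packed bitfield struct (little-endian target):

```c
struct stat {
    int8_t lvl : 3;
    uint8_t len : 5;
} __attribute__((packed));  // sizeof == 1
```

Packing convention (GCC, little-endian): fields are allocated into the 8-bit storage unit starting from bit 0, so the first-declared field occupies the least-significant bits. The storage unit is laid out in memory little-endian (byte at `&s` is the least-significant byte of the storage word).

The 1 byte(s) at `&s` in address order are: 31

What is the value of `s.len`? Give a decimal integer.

6

[0]=0x31 (little-endian) → word 0x31
lvl:3 @ bit 0 → (0x31>>0)&0x7 = 0x1
len:5 @ bit 3 → (0x31>>3)&0x1f = 0x6  ←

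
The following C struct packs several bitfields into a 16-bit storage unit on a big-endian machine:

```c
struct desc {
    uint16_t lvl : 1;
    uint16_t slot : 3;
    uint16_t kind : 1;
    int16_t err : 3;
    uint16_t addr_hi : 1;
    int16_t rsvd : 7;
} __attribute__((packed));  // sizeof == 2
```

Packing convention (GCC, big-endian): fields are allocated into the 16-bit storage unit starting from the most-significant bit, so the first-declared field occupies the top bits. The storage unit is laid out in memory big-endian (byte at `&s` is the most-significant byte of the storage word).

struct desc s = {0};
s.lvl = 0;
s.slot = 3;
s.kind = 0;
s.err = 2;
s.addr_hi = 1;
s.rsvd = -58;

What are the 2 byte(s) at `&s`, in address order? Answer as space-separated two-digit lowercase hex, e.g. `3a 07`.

lvl:1 = 0 → 0x0 << 15 → word 0x0000
slot:3 = 3 → 0x3 << 12 → word 0x3000
kind:1 = 0 → 0x0 << 11 → word 0x3000
err:3 = 2 → 0x2 << 8 → word 0x3200
addr_hi:1 = 1 → 0x1 << 7 → word 0x3280
rsvd:7 = -58 → 0x46 << 0 → word 0x32c6
word = 0x32c6 → big-endian bytes:
  [0]=0x32  [1]=0xc6

32 c6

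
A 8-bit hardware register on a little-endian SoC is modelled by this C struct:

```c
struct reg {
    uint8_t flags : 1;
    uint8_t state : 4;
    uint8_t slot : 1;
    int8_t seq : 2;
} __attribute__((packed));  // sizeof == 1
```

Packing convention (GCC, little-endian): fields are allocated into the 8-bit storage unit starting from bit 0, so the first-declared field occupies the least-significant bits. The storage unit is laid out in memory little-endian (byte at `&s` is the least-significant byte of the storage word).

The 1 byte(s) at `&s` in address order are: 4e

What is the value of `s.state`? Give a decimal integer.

[0]=0x4e (little-endian) → word 0x4e
flags:1 @ bit 0 → (0x4e>>0)&0x1 = 0x0
state:4 @ bit 1 → (0x4e>>1)&0xf = 0x7  ←
slot:1 @ bit 5 → (0x4e>>5)&0x1 = 0x0
seq:2 @ bit 6 → (0x4e>>6)&0x3 = 0x1

7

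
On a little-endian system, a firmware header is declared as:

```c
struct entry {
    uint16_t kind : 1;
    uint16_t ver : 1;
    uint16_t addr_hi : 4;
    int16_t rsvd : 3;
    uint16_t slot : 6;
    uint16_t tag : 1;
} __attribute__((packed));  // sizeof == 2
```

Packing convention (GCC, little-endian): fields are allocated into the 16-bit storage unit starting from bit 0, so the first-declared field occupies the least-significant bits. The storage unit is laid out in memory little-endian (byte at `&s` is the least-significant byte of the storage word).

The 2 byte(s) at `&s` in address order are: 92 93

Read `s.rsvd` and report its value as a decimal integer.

[0]=0x92 [1]=0x93 (little-endian) → word 0x9392
kind:1 @ bit 0 → (0x9392>>0)&0x1 = 0x0
ver:1 @ bit 1 → (0x9392>>1)&0x1 = 0x1
addr_hi:4 @ bit 2 → (0x9392>>2)&0xf = 0x4
rsvd:3 @ bit 6 → (0x9392>>6)&0x7 = 0x6  ←
slot:6 @ bit 9 → (0x9392>>9)&0x3f = 0x9
tag:1 @ bit 15 → (0x9392>>15)&0x1 = 0x1
rsvd signed 3b, MSB=1: 6 - 8 = -2

-2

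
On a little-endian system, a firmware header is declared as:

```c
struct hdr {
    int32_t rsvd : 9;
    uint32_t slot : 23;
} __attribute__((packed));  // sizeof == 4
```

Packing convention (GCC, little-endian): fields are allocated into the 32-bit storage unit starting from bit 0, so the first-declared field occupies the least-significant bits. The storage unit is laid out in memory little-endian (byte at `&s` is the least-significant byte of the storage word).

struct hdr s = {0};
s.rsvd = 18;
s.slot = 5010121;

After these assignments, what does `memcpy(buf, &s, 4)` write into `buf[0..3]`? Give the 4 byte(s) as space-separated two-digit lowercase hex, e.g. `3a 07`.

12 92 e5 98

rsvd:9 = 18 → 0x12 << 0 → word 0x00000012
slot:23 = 5010121 → 0x4c72c9 << 9 → word 0x98e59212
word = 0x98e59212 → little-endian bytes:
  [0]=0x12  [1]=0x92  [2]=0xe5  [3]=0x98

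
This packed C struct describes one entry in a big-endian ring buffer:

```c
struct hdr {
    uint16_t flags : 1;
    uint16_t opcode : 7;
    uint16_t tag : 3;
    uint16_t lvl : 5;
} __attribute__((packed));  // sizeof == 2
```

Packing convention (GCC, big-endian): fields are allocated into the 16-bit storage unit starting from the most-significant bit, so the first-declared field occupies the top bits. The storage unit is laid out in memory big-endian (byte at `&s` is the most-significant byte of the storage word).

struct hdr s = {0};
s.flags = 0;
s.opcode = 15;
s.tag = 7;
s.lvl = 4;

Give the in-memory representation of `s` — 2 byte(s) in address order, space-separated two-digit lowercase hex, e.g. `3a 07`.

0f e4

flags:1 = 0 → 0x0 << 15 → word 0x0000
opcode:7 = 15 → 0xf << 8 → word 0x0f00
tag:3 = 7 → 0x7 << 5 → word 0x0fe0
lvl:5 = 4 → 0x4 << 0 → word 0x0fe4
word = 0x0fe4 → big-endian bytes:
  [0]=0x0f  [1]=0xe4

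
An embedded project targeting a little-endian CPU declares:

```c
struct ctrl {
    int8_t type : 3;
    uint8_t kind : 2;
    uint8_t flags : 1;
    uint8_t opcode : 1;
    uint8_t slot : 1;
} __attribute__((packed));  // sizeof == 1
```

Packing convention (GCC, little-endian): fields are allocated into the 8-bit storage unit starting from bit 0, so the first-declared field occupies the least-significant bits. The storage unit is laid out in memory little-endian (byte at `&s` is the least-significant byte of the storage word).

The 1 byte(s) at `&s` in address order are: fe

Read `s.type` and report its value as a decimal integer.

[0]=0xfe (little-endian) → word 0xfe
type:3 @ bit 0 → (0xfe>>0)&0x7 = 0x6  ←
kind:2 @ bit 3 → (0xfe>>3)&0x3 = 0x3
flags:1 @ bit 5 → (0xfe>>5)&0x1 = 0x1
opcode:1 @ bit 6 → (0xfe>>6)&0x1 = 0x1
slot:1 @ bit 7 → (0xfe>>7)&0x1 = 0x1
type signed 3b, MSB=1: 6 - 8 = -2

-2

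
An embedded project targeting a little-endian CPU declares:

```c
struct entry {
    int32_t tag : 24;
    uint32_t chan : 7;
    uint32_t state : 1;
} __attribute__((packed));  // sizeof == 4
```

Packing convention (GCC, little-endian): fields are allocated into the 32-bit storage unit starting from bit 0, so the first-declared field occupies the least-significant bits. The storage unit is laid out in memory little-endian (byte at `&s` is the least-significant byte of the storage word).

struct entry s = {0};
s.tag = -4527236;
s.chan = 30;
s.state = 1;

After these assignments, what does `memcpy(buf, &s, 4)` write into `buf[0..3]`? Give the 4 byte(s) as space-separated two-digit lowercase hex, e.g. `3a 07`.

tag:24 = -4527236 → 0xbaeb7c << 0 → word 0x00baeb7c
chan:7 = 30 → 0x1e << 24 → word 0x1ebaeb7c
state:1 = 1 → 0x1 << 31 → word 0x9ebaeb7c
word = 0x9ebaeb7c → little-endian bytes:
  [0]=0x7c  [1]=0xeb  [2]=0xba  [3]=0x9e

7c eb ba 9e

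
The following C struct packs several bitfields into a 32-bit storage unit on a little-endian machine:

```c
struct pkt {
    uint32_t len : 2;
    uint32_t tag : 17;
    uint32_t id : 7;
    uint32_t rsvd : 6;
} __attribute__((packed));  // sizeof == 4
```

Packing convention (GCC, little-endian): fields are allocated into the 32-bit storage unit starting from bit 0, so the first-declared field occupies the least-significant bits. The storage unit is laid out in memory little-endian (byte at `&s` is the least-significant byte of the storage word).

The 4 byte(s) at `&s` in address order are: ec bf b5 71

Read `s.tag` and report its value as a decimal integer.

94203

[0]=0xec [1]=0xbf [2]=0xb5 [3]=0x71 (little-endian) → word 0x71b5bfec
len:2 @ bit 0 → (0x71b5bfec>>0)&0x3 = 0x0
tag:17 @ bit 2 → (0x71b5bfec>>2)&0x1ffff = 0x16ffb  ←
id:7 @ bit 19 → (0x71b5bfec>>19)&0x7f = 0x36
rsvd:6 @ bit 26 → (0x71b5bfec>>26)&0x3f = 0x1c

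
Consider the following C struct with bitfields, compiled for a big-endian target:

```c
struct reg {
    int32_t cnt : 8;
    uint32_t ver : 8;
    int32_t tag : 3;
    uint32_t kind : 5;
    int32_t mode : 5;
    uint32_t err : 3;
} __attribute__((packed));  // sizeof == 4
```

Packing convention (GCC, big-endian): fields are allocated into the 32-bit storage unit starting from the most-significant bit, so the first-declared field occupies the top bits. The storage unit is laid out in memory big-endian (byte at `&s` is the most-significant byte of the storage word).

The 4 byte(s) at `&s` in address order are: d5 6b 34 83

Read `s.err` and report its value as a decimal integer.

[0]=0xd5 [1]=0x6b [2]=0x34 [3]=0x83 (big-endian) → word 0xd56b3483
cnt [24+:8] = (word>>24) & 0xff = 213
ver [16+:8] = (word>>16) & 0xff = 107
tag [13+:3] = (word>>13) & 0x7 = 1
kind [8+:5] = (word>>8) & 0x1f = 20
mode [3+:5] = (word>>3) & 0x1f = 16
err [0+:3] = (word>>0) & 0x7 = 3  ←

3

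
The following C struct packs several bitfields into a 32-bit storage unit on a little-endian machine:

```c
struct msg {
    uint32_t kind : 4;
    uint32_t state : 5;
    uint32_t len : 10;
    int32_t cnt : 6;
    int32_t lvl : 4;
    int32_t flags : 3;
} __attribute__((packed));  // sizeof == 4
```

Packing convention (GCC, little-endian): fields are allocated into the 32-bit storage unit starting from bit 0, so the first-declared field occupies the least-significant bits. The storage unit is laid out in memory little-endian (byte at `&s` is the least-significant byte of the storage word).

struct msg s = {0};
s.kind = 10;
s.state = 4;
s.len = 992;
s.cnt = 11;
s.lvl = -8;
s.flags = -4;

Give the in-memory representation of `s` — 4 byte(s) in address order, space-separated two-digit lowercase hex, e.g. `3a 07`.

kind (4b) val=10 bits=0xa at bit 0: 0x0000000a
state (5b) val=4 bits=0x4 at bit 4: 0x0000004a
len (10b) val=992 bits=0x3e0 at bit 9: 0x0007c04a
cnt (6b) val=11 bits=0xb at bit 19: 0x005fc04a
lvl (4b) val=-8 bits=0x8 at bit 25: 0x105fc04a
flags (3b) val=-4 bits=0x4 at bit 29: 0x905fc04a
word = 0x905fc04a → little-endian bytes:
  [0]=0x4a  [1]=0xc0  [2]=0x5f  [3]=0x90

4a c0 5f 90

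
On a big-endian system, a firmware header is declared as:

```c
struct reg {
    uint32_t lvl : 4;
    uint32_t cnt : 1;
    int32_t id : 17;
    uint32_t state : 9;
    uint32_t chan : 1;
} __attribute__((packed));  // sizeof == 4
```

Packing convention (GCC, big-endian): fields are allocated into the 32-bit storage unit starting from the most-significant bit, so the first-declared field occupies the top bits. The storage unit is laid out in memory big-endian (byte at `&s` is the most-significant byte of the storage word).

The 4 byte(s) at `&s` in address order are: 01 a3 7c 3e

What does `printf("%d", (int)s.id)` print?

26847

[0]=0x01 [1]=0xa3 [2]=0x7c [3]=0x3e (big-endian) → word 0x01a37c3e
lvl:4 @ bit 28 → (0x01a37c3e>>28)&0xf = 0x0
cnt:1 @ bit 27 → (0x01a37c3e>>27)&0x1 = 0x0
id:17 @ bit 10 → (0x01a37c3e>>10)&0x1ffff = 0x68df  ←
state:9 @ bit 1 → (0x01a37c3e>>1)&0x1ff = 0x1f
chan:1 @ bit 0 → (0x01a37c3e>>0)&0x1 = 0x0
id signed 17b, MSB=0: value = 26847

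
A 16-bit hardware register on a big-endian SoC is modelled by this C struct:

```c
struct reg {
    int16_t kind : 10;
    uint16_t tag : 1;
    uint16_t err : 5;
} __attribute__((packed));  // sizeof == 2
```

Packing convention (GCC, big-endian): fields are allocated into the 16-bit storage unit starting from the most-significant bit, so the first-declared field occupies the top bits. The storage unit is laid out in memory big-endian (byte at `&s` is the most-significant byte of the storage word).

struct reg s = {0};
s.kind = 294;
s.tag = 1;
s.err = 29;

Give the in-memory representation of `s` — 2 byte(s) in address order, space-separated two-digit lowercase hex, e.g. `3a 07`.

[6+:10] kind=294 & 0x3ff = 0x126; word=0x4980
[5+:1] tag=1 & 0x1 = 0x1; word=0x49a0
[0+:5] err=29 & 0x1f = 0x1d; word=0x49bd
word = 0x49bd → big-endian bytes:
  [0]=0x49  [1]=0xbd

49 bd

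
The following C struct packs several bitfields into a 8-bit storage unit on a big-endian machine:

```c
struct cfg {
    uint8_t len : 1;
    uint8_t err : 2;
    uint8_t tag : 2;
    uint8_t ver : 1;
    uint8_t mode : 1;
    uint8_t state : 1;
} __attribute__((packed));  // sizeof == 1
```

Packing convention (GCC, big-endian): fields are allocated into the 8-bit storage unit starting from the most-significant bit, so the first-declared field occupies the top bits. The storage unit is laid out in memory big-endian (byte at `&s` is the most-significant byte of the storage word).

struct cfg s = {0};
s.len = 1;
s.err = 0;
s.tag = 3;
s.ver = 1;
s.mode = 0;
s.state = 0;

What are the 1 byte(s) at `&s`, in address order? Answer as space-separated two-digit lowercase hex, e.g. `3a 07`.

len:1 = 1 → 0x1 << 7 → word 0x80
err:2 = 0 → 0x0 << 5 → word 0x80
tag:2 = 3 → 0x3 << 3 → word 0x98
ver:1 = 1 → 0x1 << 2 → word 0x9c
mode:1 = 0 → 0x0 << 1 → word 0x9c
state:1 = 0 → 0x0 << 0 → word 0x9c
word = 0x9c → big-endian bytes:
  [0]=0x9c

9c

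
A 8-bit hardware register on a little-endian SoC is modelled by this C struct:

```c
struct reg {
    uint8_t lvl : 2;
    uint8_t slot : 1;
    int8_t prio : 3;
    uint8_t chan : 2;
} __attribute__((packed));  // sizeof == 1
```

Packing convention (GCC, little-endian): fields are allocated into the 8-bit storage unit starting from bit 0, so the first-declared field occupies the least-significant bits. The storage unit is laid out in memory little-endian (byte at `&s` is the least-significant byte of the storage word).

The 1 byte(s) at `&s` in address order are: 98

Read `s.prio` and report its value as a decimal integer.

3

[0]=0x98 (little-endian) → word 0x98
lvl [0+:2] = (word>>0) & 0x3 = 0
slot [2+:1] = (word>>2) & 0x1 = 0
prio [3+:3] = (word>>3) & 0x7 = 3  ←
chan [6+:2] = (word>>6) & 0x3 = 2
prio signed 3b, MSB=0: value = 3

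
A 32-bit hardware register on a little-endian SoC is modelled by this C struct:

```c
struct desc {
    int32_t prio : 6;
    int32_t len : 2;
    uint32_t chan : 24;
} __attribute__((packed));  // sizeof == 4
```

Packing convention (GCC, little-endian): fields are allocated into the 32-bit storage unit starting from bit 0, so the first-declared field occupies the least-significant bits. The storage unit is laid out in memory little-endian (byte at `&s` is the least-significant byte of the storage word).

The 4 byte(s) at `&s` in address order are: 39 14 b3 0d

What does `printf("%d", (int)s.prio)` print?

[0]=0x39 [1]=0x14 [2]=0xb3 [3]=0x0d (little-endian) → word 0x0db31439
prio:6 @ bit 0 → (0x0db31439>>0)&0x3f = 0x39  ←
len:2 @ bit 6 → (0x0db31439>>6)&0x3 = 0x0
chan:24 @ bit 8 → (0x0db31439>>8)&0xffffff = 0xdb314
prio signed 6b, MSB=1: 57 - 64 = -7

-7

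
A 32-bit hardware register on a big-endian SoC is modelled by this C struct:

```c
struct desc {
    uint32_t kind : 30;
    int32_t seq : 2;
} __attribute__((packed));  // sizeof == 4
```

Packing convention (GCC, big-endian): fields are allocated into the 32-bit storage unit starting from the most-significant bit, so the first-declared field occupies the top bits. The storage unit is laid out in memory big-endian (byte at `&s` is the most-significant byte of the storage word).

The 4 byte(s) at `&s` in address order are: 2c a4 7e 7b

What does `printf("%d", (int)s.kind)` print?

187244446

[0]=0x2c [1]=0xa4 [2]=0x7e [3]=0x7b (big-endian) → word 0x2ca47e7b
kind [2+:30] = (word>>2) & 0x3fffffff = 187244446  ←
seq [0+:2] = (word>>0) & 0x3 = 3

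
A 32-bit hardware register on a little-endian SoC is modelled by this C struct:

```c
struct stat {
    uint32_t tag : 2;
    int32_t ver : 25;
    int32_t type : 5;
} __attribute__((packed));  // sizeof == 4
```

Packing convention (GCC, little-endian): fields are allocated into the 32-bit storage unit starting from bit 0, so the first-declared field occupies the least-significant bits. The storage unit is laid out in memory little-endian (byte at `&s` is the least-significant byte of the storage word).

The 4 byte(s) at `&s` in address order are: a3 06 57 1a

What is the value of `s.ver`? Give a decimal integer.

[0]=0xa3 [1]=0x06 [2]=0x57 [3]=0x1a (little-endian) → word 0x1a5706a3
tag:2 @ bit 0 → (0x1a5706a3>>0)&0x3 = 0x3
ver:25 @ bit 2 → (0x1a5706a3>>2)&0x1ffffff = 0x95c1a8  ←
type:5 @ bit 27 → (0x1a5706a3>>27)&0x1f = 0x3
ver signed 25b, MSB=0: value = 9814440

9814440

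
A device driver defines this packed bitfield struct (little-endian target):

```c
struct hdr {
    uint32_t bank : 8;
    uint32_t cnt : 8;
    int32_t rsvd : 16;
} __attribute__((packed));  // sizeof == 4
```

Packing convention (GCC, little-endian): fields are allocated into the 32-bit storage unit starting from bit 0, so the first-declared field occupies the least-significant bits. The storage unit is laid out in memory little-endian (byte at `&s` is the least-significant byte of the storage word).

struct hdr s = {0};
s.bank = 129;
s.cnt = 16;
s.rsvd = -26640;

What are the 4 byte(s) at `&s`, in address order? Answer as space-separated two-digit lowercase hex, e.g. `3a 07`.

81 10 f0 97

bank:8 = 129 → 0x81 << 0 → word 0x00000081
cnt:8 = 16 → 0x10 << 8 → word 0x00001081
rsvd:16 = -26640 → 0x97f0 << 16 → word 0x97f01081
word = 0x97f01081 → little-endian bytes:
  [0]=0x81  [1]=0x10  [2]=0xf0  [3]=0x97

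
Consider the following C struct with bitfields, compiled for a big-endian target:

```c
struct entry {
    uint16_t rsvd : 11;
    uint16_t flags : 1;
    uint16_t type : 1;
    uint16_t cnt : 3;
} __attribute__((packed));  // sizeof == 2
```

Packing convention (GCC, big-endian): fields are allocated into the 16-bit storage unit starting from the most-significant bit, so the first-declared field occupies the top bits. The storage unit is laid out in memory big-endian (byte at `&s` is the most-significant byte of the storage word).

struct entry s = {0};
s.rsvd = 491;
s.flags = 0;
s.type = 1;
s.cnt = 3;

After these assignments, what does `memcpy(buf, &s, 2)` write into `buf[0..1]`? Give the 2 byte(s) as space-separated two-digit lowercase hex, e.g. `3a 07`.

rsvd (11b) val=491 bits=0x1eb at bit 5: 0x3d60
flags (1b) val=0 bits=0x0 at bit 4: 0x3d60
type (1b) val=1 bits=0x1 at bit 3: 0x3d68
cnt (3b) val=3 bits=0x3 at bit 0: 0x3d6b
word = 0x3d6b → big-endian bytes:
  [0]=0x3d  [1]=0x6b

3d 6b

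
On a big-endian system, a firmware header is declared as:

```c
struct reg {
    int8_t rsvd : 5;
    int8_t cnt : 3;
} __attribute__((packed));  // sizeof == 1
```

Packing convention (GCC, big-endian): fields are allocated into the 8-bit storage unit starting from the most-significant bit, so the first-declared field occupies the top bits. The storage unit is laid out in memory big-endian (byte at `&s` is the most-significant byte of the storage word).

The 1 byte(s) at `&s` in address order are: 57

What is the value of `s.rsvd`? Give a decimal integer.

10

[0]=0x57 (big-endian) → word 0x57
rsvd [3+:5] = (word>>3) & 0x1f = 10  ←
cnt [0+:3] = (word>>0) & 0x7 = 7
rsvd signed 5b, MSB=0: value = 10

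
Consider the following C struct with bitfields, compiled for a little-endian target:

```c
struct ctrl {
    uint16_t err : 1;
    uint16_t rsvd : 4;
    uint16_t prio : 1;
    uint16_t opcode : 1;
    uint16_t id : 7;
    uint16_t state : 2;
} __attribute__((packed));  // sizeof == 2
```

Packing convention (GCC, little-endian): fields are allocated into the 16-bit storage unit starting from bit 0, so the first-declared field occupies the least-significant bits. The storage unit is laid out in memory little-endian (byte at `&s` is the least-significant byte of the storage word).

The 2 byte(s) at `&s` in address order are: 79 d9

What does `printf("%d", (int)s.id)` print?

[0]=0x79 [1]=0xd9 (little-endian) → word 0xd979
err [0+:1] = (word>>0) & 0x1 = 1
rsvd [1+:4] = (word>>1) & 0xf = 12
prio [5+:1] = (word>>5) & 0x1 = 1
opcode [6+:1] = (word>>6) & 0x1 = 1
id [7+:7] = (word>>7) & 0x7f = 50  ←
state [14+:2] = (word>>14) & 0x3 = 3

50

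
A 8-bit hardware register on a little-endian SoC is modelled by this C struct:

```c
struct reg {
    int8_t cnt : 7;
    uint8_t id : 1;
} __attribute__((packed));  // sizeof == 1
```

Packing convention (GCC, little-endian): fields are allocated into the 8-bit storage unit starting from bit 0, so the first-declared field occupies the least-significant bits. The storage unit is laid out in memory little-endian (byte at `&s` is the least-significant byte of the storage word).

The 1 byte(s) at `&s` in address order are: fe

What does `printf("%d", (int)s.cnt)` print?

-2

[0]=0xfe (little-endian) → word 0xfe
cnt [0+:7] = (word>>0) & 0x7f = 126  ←
id [7+:1] = (word>>7) & 0x1 = 1
cnt signed 7b, MSB=1: 126 - 128 = -2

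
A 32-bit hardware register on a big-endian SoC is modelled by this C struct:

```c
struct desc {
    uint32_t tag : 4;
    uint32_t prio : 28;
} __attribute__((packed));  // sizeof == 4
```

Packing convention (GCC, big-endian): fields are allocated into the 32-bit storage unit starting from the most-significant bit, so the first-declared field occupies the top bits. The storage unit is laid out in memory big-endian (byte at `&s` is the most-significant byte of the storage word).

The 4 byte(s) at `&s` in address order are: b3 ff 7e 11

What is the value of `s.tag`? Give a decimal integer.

[0]=0xb3 [1]=0xff [2]=0x7e [3]=0x11 (big-endian) → word 0xb3ff7e11
tag:4 @ bit 28 → (0xb3ff7e11>>28)&0xf = 0xb  ←
prio:28 @ bit 0 → (0xb3ff7e11>>0)&0xfffffff = 0x3ff7e11

11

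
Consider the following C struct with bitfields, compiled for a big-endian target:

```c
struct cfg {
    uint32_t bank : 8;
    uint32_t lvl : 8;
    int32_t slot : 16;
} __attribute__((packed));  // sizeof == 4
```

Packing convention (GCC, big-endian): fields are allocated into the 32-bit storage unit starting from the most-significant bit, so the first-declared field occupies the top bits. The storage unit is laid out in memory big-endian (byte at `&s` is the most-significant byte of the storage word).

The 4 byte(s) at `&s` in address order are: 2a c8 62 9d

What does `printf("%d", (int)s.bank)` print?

[0]=0x2a [1]=0xc8 [2]=0x62 [3]=0x9d (big-endian) → word 0x2ac8629d
bank:8 @ bit 24 → (0x2ac8629d>>24)&0xff = 0x2a  ←
lvl:8 @ bit 16 → (0x2ac8629d>>16)&0xff = 0xc8
slot:16 @ bit 0 → (0x2ac8629d>>0)&0xffff = 0x629d

42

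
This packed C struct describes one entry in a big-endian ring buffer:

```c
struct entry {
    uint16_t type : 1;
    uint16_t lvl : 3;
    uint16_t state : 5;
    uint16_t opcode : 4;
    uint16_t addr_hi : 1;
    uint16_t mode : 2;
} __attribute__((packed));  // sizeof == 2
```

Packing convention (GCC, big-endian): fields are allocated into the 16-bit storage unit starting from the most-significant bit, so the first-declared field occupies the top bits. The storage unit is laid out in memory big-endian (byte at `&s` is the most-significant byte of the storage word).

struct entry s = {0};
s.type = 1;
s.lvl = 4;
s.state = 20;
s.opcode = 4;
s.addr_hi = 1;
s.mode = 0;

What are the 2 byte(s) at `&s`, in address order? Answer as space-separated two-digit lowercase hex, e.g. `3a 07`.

ca 24

type (1b) val=1 bits=0x1 at bit 15: 0x8000
lvl (3b) val=4 bits=0x4 at bit 12: 0xc000
state (5b) val=20 bits=0x14 at bit 7: 0xca00
opcode (4b) val=4 bits=0x4 at bit 3: 0xca20
addr_hi (1b) val=1 bits=0x1 at bit 2: 0xca24
mode (2b) val=0 bits=0x0 at bit 0: 0xca24
word = 0xca24 → big-endian bytes:
  [0]=0xca  [1]=0x24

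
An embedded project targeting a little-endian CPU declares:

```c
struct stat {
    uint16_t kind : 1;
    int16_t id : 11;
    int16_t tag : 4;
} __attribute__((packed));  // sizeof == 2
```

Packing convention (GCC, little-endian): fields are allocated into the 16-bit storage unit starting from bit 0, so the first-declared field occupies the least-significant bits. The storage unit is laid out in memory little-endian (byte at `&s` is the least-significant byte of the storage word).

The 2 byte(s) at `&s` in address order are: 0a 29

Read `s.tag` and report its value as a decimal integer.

[0]=0x0a [1]=0x29 (little-endian) → word 0x290a
kind:1 @ bit 0 → (0x290a>>0)&0x1 = 0x0
id:11 @ bit 1 → (0x290a>>1)&0x7ff = 0x485
tag:4 @ bit 12 → (0x290a>>12)&0xf = 0x2  ←
tag signed 4b, MSB=0: value = 2

2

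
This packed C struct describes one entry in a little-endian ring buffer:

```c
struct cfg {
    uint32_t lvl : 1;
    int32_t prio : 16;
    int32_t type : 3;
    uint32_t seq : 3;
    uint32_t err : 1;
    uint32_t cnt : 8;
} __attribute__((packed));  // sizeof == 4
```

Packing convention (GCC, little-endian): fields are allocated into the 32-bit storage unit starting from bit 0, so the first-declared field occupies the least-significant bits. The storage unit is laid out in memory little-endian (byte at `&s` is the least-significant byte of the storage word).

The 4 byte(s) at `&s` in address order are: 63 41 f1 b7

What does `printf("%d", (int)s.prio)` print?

-24399

[0]=0x63 [1]=0x41 [2]=0xf1 [3]=0xb7 (little-endian) → word 0xb7f14163
lvl [0+:1] = (word>>0) & 0x1 = 1
prio [1+:16] = (word>>1) & 0xffff = 41137  ←
type [17+:3] = (word>>17) & 0x7 = 0
seq [20+:3] = (word>>20) & 0x7 = 7
err [23+:1] = (word>>23) & 0x1 = 1
cnt [24+:8] = (word>>24) & 0xff = 183
prio signed 16b, MSB=1: 41137 - 65536 = -24399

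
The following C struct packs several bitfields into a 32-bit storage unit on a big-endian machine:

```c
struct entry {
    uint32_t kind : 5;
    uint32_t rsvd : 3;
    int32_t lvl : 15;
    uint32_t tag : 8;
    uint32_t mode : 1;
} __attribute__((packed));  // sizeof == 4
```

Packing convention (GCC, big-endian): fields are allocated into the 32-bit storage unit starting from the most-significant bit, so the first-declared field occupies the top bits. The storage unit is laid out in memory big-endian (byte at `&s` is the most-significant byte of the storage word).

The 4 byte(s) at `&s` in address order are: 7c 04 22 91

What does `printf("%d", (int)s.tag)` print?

72

[0]=0x7c [1]=0x04 [2]=0x22 [3]=0x91 (big-endian) → word 0x7c042291
kind [27+:5] = (word>>27) & 0x1f = 15
rsvd [24+:3] = (word>>24) & 0x7 = 4
lvl [9+:15] = (word>>9) & 0x7fff = 529
tag [1+:8] = (word>>1) & 0xff = 72  ←
mode [0+:1] = (word>>0) & 0x1 = 1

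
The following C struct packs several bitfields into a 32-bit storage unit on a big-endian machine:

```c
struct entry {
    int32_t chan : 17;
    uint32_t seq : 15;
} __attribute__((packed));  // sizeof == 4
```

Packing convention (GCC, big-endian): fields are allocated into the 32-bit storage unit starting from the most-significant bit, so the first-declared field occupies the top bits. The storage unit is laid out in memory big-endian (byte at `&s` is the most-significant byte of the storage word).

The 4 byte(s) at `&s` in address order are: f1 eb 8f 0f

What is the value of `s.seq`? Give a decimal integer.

[0]=0xf1 [1]=0xeb [2]=0x8f [3]=0x0f (big-endian) → word 0xf1eb8f0f
chan [15+:17] = (word>>15) & 0x1ffff = 123863
seq [0+:15] = (word>>0) & 0x7fff = 3855  ←

3855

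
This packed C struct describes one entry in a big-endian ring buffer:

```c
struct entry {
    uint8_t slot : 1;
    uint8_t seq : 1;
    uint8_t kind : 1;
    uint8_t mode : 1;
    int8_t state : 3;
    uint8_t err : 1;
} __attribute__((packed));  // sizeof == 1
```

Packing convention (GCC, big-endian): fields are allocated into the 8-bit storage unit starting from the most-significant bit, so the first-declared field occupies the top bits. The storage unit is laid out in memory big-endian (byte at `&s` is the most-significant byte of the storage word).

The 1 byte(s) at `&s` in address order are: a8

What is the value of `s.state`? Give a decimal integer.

-4

[0]=0xa8 (big-endian) → word 0xa8
slot:1 @ bit 7 → (0xa8>>7)&0x1 = 0x1
seq:1 @ bit 6 → (0xa8>>6)&0x1 = 0x0
kind:1 @ bit 5 → (0xa8>>5)&0x1 = 0x1
mode:1 @ bit 4 → (0xa8>>4)&0x1 = 0x0
state:3 @ bit 1 → (0xa8>>1)&0x7 = 0x4  ←
err:1 @ bit 0 → (0xa8>>0)&0x1 = 0x0
state signed 3b, MSB=1: 4 - 8 = -4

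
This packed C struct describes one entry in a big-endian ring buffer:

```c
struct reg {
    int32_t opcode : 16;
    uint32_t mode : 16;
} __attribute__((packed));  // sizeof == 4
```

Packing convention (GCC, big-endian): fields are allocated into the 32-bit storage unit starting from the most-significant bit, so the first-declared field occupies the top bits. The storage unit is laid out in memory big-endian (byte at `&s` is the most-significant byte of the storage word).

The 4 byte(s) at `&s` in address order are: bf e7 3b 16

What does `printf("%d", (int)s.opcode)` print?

[0]=0xbf [1]=0xe7 [2]=0x3b [3]=0x16 (big-endian) → word 0xbfe73b16
opcode [16+:16] = (word>>16) & 0xffff = 49127  ←
mode [0+:16] = (word>>0) & 0xffff = 15126
opcode signed 16b, MSB=1: 49127 - 65536 = -16409

-16409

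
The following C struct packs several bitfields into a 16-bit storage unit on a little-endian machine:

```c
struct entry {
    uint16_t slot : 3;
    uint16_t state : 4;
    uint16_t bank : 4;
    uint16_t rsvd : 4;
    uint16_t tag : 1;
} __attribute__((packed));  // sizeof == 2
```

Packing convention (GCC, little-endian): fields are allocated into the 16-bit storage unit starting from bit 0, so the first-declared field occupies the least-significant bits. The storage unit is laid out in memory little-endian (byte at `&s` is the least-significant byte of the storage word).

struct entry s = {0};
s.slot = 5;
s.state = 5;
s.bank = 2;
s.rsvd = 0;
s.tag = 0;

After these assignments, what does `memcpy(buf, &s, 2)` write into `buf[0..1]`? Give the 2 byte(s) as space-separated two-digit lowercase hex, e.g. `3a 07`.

slot:3 = 5 → 0x5 << 0 → word 0x0005
state:4 = 5 → 0x5 << 3 → word 0x002d
bank:4 = 2 → 0x2 << 7 → word 0x012d
rsvd:4 = 0 → 0x0 << 11 → word 0x012d
tag:1 = 0 → 0x0 << 15 → word 0x012d
word = 0x012d → little-endian bytes:
  [0]=0x2d  [1]=0x01

2d 01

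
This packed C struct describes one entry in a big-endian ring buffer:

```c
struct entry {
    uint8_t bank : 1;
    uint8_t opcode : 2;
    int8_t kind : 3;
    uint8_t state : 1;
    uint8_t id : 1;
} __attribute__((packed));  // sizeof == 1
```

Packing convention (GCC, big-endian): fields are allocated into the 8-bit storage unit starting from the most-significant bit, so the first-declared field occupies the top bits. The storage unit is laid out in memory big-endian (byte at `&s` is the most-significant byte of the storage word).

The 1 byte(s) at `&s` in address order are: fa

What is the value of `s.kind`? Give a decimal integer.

-2

[0]=0xfa (big-endian) → word 0xfa
bank [7+:1] = (word>>7) & 0x1 = 1
opcode [5+:2] = (word>>5) & 0x3 = 3
kind [2+:3] = (word>>2) & 0x7 = 6  ←
state [1+:1] = (word>>1) & 0x1 = 1
id [0+:1] = (word>>0) & 0x1 = 0
kind signed 3b, MSB=1: 6 - 8 = -2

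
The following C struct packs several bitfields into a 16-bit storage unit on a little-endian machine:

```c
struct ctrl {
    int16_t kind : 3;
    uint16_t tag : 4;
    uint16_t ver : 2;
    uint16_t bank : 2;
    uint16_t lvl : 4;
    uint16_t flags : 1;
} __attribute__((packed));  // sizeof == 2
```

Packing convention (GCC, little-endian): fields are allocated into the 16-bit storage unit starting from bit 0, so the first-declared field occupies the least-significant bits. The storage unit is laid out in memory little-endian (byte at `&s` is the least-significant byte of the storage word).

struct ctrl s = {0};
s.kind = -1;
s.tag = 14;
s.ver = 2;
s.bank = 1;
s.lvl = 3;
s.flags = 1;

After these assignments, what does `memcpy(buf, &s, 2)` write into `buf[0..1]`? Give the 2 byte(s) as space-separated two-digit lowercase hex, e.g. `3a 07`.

kind:3 = -1 → 0x7 << 0 → word 0x0007
tag:4 = 14 → 0xe << 3 → word 0x0077
ver:2 = 2 → 0x2 << 7 → word 0x0177
bank:2 = 1 → 0x1 << 9 → word 0x0377
lvl:4 = 3 → 0x3 << 11 → word 0x1b77
flags:1 = 1 → 0x1 << 15 → word 0x9b77
word = 0x9b77 → little-endian bytes:
  [0]=0x77  [1]=0x9b

77 9b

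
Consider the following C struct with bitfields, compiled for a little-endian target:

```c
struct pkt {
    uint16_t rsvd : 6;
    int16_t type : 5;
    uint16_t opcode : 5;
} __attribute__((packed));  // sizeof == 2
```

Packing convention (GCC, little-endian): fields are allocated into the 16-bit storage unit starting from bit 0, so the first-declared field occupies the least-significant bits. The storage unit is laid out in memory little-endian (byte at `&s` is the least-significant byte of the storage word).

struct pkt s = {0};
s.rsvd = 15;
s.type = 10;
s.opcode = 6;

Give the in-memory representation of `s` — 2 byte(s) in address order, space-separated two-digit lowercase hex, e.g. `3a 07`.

8f 32

rsvd:6 = 15 → 0xf << 0 → word 0x000f
type:5 = 10 → 0xa << 6 → word 0x028f
opcode:5 = 6 → 0x6 << 11 → word 0x328f
word = 0x328f → little-endian bytes:
  [0]=0x8f  [1]=0x32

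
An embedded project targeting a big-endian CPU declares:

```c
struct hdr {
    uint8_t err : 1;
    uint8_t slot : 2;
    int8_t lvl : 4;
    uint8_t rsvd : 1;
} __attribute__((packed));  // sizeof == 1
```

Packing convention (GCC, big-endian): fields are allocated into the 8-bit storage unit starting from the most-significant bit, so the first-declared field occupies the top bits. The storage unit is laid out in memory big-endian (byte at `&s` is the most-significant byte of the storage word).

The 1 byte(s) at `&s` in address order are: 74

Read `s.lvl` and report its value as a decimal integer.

[0]=0x74 (big-endian) → word 0x74
err:1 @ bit 7 → (0x74>>7)&0x1 = 0x0
slot:2 @ bit 5 → (0x74>>5)&0x3 = 0x3
lvl:4 @ bit 1 → (0x74>>1)&0xf = 0xa  ←
rsvd:1 @ bit 0 → (0x74>>0)&0x1 = 0x0
lvl signed 4b, MSB=1: 10 - 16 = -6

-6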